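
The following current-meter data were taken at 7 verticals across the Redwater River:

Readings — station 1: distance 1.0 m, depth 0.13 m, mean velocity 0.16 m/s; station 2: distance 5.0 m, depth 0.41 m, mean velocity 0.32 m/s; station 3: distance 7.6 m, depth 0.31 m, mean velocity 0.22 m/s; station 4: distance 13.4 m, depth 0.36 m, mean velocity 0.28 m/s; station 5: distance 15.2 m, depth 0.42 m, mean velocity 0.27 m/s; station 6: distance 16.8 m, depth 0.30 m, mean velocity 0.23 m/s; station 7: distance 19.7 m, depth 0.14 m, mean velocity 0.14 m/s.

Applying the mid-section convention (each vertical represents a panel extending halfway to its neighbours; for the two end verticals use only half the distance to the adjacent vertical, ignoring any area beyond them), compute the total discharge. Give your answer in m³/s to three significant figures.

1.52 m³/s

w_1 = (5.0 − 1.0)/2 = 2 m; q_1 = 0.16 × 0.13 × 2 = 0.04160 m³/s
w_2 = (7.6 − 1.0)/2 = 3.3 m; q_2 = 0.32 × 0.41 × 3.3 = 0.4330 m³/s
w_3 = (13.4 − 5.0)/2 = 4.2 m; q_3 = 0.22 × 0.31 × 4.2 = 0.2864 m³/s
w_4 = (15.2 − 7.6)/2 = 3.8 m; q_4 = 0.28 × 0.36 × 3.8 = 0.3830 m³/s
w_5 = (16.8 − 13.4)/2 = 1.7 m; q_5 = 0.27 × 0.42 × 1.7 = 0.1928 m³/s
w_6 = (19.7 − 15.2)/2 = 2.25 m; q_6 = 0.23 × 0.30 × 2.25 = 0.1553 m³/s
w_7 = (19.7 − 16.8)/2 = 1.45 m; q_7 = 0.14 × 0.14 × 1.45 = 0.02842 m³/s
Q = Σ qᵢ = 1.520 m³/s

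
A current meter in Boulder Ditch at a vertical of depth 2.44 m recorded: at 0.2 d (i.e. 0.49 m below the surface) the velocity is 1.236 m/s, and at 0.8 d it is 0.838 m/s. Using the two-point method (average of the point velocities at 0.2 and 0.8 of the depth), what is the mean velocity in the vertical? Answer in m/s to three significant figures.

1.04 m/s

v̄ = (1.236 + 0.838) / 2 = 1.037 m/s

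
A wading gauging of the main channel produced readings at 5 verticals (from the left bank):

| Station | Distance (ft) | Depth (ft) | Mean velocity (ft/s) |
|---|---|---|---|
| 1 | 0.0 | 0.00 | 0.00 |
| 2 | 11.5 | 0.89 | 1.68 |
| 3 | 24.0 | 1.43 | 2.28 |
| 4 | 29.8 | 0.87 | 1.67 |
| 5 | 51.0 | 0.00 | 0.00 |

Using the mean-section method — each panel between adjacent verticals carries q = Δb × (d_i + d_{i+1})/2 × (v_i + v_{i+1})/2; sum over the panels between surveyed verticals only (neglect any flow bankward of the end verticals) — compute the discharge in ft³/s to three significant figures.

53.9 ft³/s

Panel 1-2: Δb = 11.5 ft, d̄ = (0.00+0.89)/2 = 0.445, v̄ = (0.00+1.68)/2 = 0.84 → q = 11.5×0.445×0.84 = 4.299 ft³/s
Panel 2-3: Δb = 12.5 ft, d̄ = (0.89+1.43)/2 = 1.16, v̄ = (1.68+2.28)/2 = 1.98 → q = 12.5×1.16×1.98 = 28.71 ft³/s
Panel 3-4: Δb = 5.8 ft, d̄ = (1.43+0.87)/2 = 1.15, v̄ = (2.28+1.67)/2 = 1.975 → q = 5.8×1.15×1.975 = 13.17 ft³/s
Panel 4-5: Δb = 21.2 ft, d̄ = (0.87+0.00)/2 = 0.435, v̄ = (1.67+0.00)/2 = 0.835 → q = 21.2×0.435×0.835 = 7.700 ft³/s
Q = Σ q = 53.88 ft³/s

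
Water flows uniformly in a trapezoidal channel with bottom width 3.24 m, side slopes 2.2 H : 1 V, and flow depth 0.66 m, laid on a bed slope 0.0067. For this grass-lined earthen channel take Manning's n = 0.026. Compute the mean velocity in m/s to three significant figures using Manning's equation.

1.93 m/s

A = (b + z·y)·y = (3.24 + 2.2×0.66)×0.66 = 3.097 m²
P = b + 2y√(1+z²) = 3.24 + 2×0.66×√(1+2.2²) = 6.430 m
R = A/P = 3.097/6.430 = 0.4816 m
Q = (1/n)·A·R^(2/3)·S^(1/2) = (1/0.026) × 3.097 × 0.4816^(2/3) × 0.0067^(1/2) = 5.990 m³/s
V = Q/A = 5.990/3.097 = 1.934 m/s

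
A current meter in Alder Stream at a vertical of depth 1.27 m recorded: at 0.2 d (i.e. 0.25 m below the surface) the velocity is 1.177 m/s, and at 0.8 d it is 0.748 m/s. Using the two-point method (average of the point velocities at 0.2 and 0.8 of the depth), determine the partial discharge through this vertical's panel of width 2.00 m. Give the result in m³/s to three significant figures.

2.44 m³/s

v̄ = (1.177 + 0.748) / 2 = 0.9625 m/s
q = v̄ × d × w = 0.9625 × 1.27 × 2.00 = 2.445 m³/s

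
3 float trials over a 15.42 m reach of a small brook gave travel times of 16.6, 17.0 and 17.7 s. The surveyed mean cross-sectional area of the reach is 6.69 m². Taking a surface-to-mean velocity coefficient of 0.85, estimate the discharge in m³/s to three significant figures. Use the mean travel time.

5.13 m³/s

t̄ = (16.6 + 17.0 + 17.7) / 3 = 17.1 s
v_surface = L / t̄ = 15.42 / 17.1 = 0.9018 m/s
v_mean = 0.85 × 0.9018 = 0.7665 m/s
Q = A × v_mean = 6.69 × 0.7665 = 5.128 m³/s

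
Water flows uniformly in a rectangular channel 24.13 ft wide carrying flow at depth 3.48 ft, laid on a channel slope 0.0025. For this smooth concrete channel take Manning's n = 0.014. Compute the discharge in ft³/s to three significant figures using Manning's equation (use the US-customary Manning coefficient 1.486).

864 ft³/s

A = b·y = 24.13 × 3.48 = 83.97 ft²
P = b + 2y = 24.13 + 2×3.48 = 31.09 ft
R = A/P = 83.97/31.09 = 2.701 ft
Q = (1.486/n)·A·R^(2/3)·S^(1/2) = (1.486/0.014) × 83.97 × 2.701^(2/3) × 0.0025^(1/2) = 864.3 ft³/s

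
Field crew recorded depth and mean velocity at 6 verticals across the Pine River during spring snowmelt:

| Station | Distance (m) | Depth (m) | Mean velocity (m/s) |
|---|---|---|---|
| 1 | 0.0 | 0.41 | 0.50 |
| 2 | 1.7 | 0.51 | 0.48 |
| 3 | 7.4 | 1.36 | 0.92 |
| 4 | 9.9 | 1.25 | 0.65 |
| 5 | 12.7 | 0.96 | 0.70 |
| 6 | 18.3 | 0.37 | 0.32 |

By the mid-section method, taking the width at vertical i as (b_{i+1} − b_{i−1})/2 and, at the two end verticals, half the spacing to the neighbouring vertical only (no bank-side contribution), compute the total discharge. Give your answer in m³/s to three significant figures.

11.5 m³/s

w_1 = (1.7 − 0.0)/2 = 0.85 m; q_1 = 0.50 × 0.41 × 0.85 = 0.1743 m³/s
w_2 = (7.4 − 0.0)/2 = 3.7 m; q_2 = 0.48 × 0.51 × 3.7 = 0.9058 m³/s
w_3 = (9.9 − 1.7)/2 = 4.1 m; q_3 = 0.92 × 1.36 × 4.1 = 5.130 m³/s
w_4 = (12.7 − 7.4)/2 = 2.65 m; q_4 = 0.65 × 1.25 × 2.65 = 2.153 m³/s
w_5 = (18.3 − 9.9)/2 = 4.2 m; q_5 = 0.70 × 0.96 × 4.2 = 2.822 m³/s
w_6 = (18.3 − 12.7)/2 = 2.8 m; q_6 = 0.32 × 0.37 × 2.8 = 0.3315 m³/s
Q = Σ qᵢ = 11.52 m³/s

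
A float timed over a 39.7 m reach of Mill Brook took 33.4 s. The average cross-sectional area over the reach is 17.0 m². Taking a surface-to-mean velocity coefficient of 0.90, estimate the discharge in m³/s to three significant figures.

v_surface = L / t̄ = 39.7 / 33.4 = 1.189 m/s
v_mean = 0.90 × 1.189 = 1.070 m/s
Q = A × v_mean = 17.0 × 1.070 = 18.19 m³/s

18.2 m³/s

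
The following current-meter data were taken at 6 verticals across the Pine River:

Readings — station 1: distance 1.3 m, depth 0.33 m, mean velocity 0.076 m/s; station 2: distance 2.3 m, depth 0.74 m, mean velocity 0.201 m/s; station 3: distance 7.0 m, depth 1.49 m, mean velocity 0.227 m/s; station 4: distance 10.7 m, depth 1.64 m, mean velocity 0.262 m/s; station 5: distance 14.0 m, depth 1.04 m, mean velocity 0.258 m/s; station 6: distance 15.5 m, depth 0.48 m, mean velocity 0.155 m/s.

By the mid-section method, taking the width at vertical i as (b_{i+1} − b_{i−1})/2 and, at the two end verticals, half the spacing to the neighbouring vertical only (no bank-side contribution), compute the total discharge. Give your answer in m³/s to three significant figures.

4.06 m³/s

w_1 = (2.3 − 1.3)/2 = 0.5 m; q_1 = 0.076 × 0.33 × 0.5 = 0.01254 m³/s
w_2 = (7.0 − 1.3)/2 = 2.85 m; q_2 = 0.201 × 0.74 × 2.85 = 0.4239 m³/s
w_3 = (10.7 − 2.3)/2 = 4.2 m; q_3 = 0.227 × 1.49 × 4.2 = 1.421 m³/s
w_4 = (14.0 − 7.0)/2 = 3.5 m; q_4 = 0.262 × 1.64 × 3.5 = 1.504 m³/s
w_5 = (15.5 − 10.7)/2 = 2.4 m; q_5 = 0.258 × 1.04 × 2.4 = 0.6440 m³/s
w_6 = (15.5 − 14.0)/2 = 0.75 m; q_6 = 0.155 × 0.48 × 0.75 = 0.05580 m³/s
Q = Σ qᵢ = 4.061 m³/s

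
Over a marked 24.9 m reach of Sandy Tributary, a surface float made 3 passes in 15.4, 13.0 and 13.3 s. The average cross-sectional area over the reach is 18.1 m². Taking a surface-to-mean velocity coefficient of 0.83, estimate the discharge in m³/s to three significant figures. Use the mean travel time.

26.9 m³/s

t̄ = (15.4 + 13.0 + 13.3) / 3 = 13.9 s
v_surface = L / t̄ = 24.9 / 13.9 = 1.791 m/s
v_mean = 0.83 × 1.791 = 1.487 m/s
Q = A × v_mean = 18.1 × 1.487 = 26.91 m³/s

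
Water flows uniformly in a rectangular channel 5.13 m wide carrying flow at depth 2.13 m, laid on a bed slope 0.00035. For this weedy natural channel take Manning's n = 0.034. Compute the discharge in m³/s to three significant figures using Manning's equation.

6.65 m³/s

A = b·y = 5.13 × 2.13 = 10.93 m²
P = b + 2y = 5.13 + 2×2.13 = 9.390 m
R = A/P = 10.93/9.390 = 1.164 m
Q = (1/n)·A·R^(2/3)·S^(1/2) = (1/0.034) × 10.93 × 1.164^(2/3) × 0.00035^(1/2) = 6.652 m³/s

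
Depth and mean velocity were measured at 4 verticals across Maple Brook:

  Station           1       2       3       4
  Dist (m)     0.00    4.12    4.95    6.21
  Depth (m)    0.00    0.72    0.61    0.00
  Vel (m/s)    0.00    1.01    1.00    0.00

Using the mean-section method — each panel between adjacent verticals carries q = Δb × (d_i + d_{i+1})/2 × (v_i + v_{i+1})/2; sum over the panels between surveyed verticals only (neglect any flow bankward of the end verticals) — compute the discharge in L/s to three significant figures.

1500 L/s

Panel 1-2: Δb = 4.12 m, d̄ = (0.00+0.72)/2 = 0.36, v̄ = (0.00+1.01)/2 = 0.505 → q = 4.12×0.36×0.505 = 0.7490 m³/s
Panel 2-3: Δb = 0.83 m, d̄ = (0.72+0.61)/2 = 0.665, v̄ = (1.01+1.00)/2 = 1.005 → q = 0.83×0.665×1.005 = 0.5547 m³/s
Panel 3-4: Δb = 1.26 m, d̄ = (0.61+0.00)/2 = 0.305, v̄ = (1.00+0.00)/2 = 0.5 → q = 1.26×0.305×0.5 = 0.1922 m³/s
Q = Σ q = 1.496 m³/s
= 1.496 × 1000 = 1496 L/s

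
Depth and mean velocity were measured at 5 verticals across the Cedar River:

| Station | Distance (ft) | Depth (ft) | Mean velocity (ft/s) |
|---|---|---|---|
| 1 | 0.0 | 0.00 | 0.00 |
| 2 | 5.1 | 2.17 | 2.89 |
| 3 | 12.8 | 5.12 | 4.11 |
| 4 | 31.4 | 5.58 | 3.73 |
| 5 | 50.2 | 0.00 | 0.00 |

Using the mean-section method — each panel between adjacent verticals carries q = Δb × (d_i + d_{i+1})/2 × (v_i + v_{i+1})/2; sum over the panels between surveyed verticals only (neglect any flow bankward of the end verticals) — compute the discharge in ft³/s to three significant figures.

Panel 1-2: Δb = 5.1 ft, d̄ = (0.00+2.17)/2 = 1.085, v̄ = (0.00+2.89)/2 = 1.445 → q = 5.1×1.085×1.445 = 7.996 ft³/s
Panel 2-3: Δb = 7.7 ft, d̄ = (2.17+5.12)/2 = 3.645, v̄ = (2.89+4.11)/2 = 3.5 → q = 7.7×3.645×3.5 = 98.23 ft³/s
Panel 3-4: Δb = 18.6 ft, d̄ = (5.12+5.58)/2 = 5.35, v̄ = (4.11+3.73)/2 = 3.92 → q = 18.6×5.35×3.92 = 390.1 ft³/s
Panel 4-5: Δb = 18.8 ft, d̄ = (5.58+0.00)/2 = 2.79, v̄ = (3.73+0.00)/2 = 1.865 → q = 18.8×2.79×1.865 = 97.82 ft³/s
Q = Σ q = 594.1 ft³/s

594 ft³/s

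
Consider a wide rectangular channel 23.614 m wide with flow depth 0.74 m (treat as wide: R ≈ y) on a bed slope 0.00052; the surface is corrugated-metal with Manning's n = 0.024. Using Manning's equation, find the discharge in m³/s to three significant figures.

A = b·y = 23.614 × 0.74 = 17.47 m²
Wide channel: R ≈ y = 0.74 m
Q = (1/n)·A·R^(2/3)·S^(1/2) = (1/0.024) × 17.47 × 0.7400^(2/3) × 0.00052^(1/2) = 13.58 m³/s

13.6 m³/s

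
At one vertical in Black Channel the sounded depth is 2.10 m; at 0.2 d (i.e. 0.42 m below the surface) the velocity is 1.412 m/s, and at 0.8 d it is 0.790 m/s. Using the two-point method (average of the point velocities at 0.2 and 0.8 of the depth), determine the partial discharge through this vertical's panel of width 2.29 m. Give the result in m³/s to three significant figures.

v̄ = (1.412 + 0.790) / 2 = 1.101 m/s
q = v̄ × d × w = 1.101 × 2.10 × 2.29 = 5.295 m³/s

5.29 m³/s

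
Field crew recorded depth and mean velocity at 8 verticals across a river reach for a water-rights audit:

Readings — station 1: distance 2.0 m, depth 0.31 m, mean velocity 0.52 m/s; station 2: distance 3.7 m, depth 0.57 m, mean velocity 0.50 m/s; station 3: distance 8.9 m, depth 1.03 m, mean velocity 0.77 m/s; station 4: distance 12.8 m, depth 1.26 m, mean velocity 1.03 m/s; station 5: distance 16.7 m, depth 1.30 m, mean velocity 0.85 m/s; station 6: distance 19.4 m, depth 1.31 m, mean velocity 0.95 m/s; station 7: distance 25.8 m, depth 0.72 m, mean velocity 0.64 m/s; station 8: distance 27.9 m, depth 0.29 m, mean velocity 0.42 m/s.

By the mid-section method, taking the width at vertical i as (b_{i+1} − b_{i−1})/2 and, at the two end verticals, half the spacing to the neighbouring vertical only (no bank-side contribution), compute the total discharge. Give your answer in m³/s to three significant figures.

21.2 m³/s

w_1 = (3.7 − 2.0)/2 = 0.85 m; q_1 = 0.52 × 0.31 × 0.85 = 0.1370 m³/s
w_2 = (8.9 − 2.0)/2 = 3.45 m; q_2 = 0.50 × 0.57 × 3.45 = 0.9833 m³/s
w_3 = (12.8 − 3.7)/2 = 4.55 m; q_3 = 0.77 × 1.03 × 4.55 = 3.609 m³/s
w_4 = (16.7 − 8.9)/2 = 3.9 m; q_4 = 1.03 × 1.26 × 3.9 = 5.061 m³/s
w_5 = (19.4 − 12.8)/2 = 3.3 m; q_5 = 0.85 × 1.30 × 3.3 = 3.647 m³/s
w_6 = (25.8 − 16.7)/2 = 4.55 m; q_6 = 0.95 × 1.31 × 4.55 = 5.662 m³/s
w_7 = (27.9 − 19.4)/2 = 4.25 m; q_7 = 0.64 × 0.72 × 4.25 = 1.958 m³/s
w_8 = (27.9 − 25.8)/2 = 1.05 m; q_8 = 0.42 × 0.29 × 1.05 = 0.1279 m³/s
Q = Σ qᵢ = 21.19 m³/s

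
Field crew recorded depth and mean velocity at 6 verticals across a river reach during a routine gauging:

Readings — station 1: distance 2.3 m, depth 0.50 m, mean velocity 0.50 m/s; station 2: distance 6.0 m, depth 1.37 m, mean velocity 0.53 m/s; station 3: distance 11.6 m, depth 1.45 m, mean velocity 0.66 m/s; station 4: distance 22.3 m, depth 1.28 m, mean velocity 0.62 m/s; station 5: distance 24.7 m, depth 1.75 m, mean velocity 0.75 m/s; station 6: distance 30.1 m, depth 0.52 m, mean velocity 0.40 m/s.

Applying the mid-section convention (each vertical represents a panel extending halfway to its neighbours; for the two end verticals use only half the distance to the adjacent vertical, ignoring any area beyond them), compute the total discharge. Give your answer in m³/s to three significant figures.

w_1 = (6.0 − 2.3)/2 = 1.85 m; q_1 = 0.50 × 0.50 × 1.85 = 0.4625 m³/s
w_2 = (11.6 − 2.3)/2 = 4.65 m; q_2 = 0.53 × 1.37 × 4.65 = 3.376 m³/s
w_3 = (22.3 − 6.0)/2 = 8.15 m; q_3 = 0.66 × 1.45 × 8.15 = 7.800 m³/s
w_4 = (24.7 − 11.6)/2 = 6.55 m; q_4 = 0.62 × 1.28 × 6.55 = 5.198 m³/s
w_5 = (30.1 − 22.3)/2 = 3.9 m; q_5 = 0.75 × 1.75 × 3.9 = 5.119 m³/s
w_6 = (30.1 − 24.7)/2 = 2.7 m; q_6 = 0.40 × 0.52 × 2.7 = 0.5616 m³/s
Q = Σ qᵢ = 22.52 m³/s

22.5 m³/s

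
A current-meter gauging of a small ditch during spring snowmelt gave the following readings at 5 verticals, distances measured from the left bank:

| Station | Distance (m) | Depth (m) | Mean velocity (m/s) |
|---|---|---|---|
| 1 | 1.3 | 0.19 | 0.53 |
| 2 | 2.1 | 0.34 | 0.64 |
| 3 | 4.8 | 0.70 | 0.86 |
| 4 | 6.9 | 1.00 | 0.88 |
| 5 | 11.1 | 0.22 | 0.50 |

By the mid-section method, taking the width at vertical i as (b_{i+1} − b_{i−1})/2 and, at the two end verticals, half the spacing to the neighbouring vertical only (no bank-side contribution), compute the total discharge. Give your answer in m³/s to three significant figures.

4.87 m³/s

w_1 = (2.1 − 1.3)/2 = 0.4 m; q_1 = 0.53 × 0.19 × 0.4 = 0.04028 m³/s
w_2 = (4.8 − 1.3)/2 = 1.75 m; q_2 = 0.64 × 0.34 × 1.75 = 0.3808 m³/s
w_3 = (6.9 − 2.1)/2 = 2.4 m; q_3 = 0.86 × 0.70 × 2.4 = 1.445 m³/s
w_4 = (11.1 − 4.8)/2 = 3.15 m; q_4 = 0.88 × 1.00 × 3.15 = 2.772 m³/s
w_5 = (11.1 − 6.9)/2 = 2.1 m; q_5 = 0.50 × 0.22 × 2.1 = 0.2310 m³/s
Q = Σ qᵢ = 4.869 m³/s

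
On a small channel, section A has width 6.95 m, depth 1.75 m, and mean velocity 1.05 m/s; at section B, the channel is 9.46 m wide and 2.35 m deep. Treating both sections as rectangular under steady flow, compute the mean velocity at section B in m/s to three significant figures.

Q = A₁V₁ = (6.95×1.75) × 1.05 = 12.77 m³/s
A₂ = 9.46 × 2.35 = 22.23 m²
V₂ = Q/A₂ = 12.77/22.23 = 0.5745 m/s

0.574 m/s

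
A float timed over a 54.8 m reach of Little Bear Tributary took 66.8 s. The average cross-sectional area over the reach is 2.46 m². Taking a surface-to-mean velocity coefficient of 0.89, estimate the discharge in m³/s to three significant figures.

v_surface = L / t̄ = 54.8 / 66.8 = 0.8204 m/s
v_mean = 0.89 × 0.8204 = 0.7301 m/s
Q = A × v_mean = 2.46 × 0.7301 = 1.796 m³/s

1.80 m³/s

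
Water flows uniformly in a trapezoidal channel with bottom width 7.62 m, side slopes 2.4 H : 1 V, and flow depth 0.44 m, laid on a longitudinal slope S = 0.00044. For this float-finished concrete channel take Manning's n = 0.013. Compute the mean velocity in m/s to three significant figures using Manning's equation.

0.854 m/s

A = (b + z·y)·y = (7.62 + 2.4×0.44)×0.44 = 3.817 m²
P = b + 2y√(1+z²) = 7.62 + 2×0.44×√(1+2.4²) = 9.908 m
R = A/P = 3.817/9.908 = 0.3853 m
Q = (1/n)·A·R^(2/3)·S^(1/2) = (1/0.013) × 3.817 × 0.3853^(2/3) × 0.00044^(1/2) = 3.261 m³/s
V = Q/A = 3.261/3.817 = 0.8544 m/s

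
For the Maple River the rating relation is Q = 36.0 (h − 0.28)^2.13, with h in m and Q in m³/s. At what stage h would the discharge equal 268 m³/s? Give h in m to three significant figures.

h − h₀ = (Q/C)^(1/b) = (268/36.0)^(1/2.13) = 2.566 m
h = 0.28 + 2.566 = 2.846 m

2.85 m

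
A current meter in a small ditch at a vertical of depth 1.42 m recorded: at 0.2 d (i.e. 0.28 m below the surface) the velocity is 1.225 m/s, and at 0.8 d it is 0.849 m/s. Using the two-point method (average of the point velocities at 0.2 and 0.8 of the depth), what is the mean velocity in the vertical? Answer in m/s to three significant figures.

v̄ = (1.225 + 0.849) / 2 = 1.037 m/s

1.04 m/s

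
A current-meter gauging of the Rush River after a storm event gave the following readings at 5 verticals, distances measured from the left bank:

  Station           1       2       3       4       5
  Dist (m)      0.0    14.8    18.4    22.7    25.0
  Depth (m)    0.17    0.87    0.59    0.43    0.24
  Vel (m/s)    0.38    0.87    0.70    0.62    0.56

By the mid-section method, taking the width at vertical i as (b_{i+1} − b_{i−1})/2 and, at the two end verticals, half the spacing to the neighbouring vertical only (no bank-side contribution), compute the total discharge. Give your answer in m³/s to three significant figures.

w_1 = (14.8 − 0.0)/2 = 7.4 m; q_1 = 0.38 × 0.17 × 7.4 = 0.4780 m³/s
w_2 = (18.4 − 0.0)/2 = 9.2 m; q_2 = 0.87 × 0.87 × 9.2 = 6.963 m³/s
w_3 = (22.7 − 14.8)/2 = 3.95 m; q_3 = 0.70 × 0.59 × 3.95 = 1.631 m³/s
w_4 = (25.0 − 18.4)/2 = 3.3 m; q_4 = 0.62 × 0.43 × 3.3 = 0.8798 m³/s
w_5 = (25.0 − 22.7)/2 = 1.15 m; q_5 = 0.56 × 0.24 × 1.15 = 0.1546 m³/s
Q = Σ qᵢ = 10.11 m³/s

10.1 m³/s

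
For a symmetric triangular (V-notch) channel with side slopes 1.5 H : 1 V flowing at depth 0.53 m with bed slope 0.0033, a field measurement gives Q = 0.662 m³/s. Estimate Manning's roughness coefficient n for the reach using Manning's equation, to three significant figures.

0.0133

A = z·y² = 1.5×0.53² = 0.4214 m²
P = 2y√(1+z²) = 2×0.53×√(1+1.5²) = 1.911 m
R = A/P = 0.4214/1.911 = 0.2205 m
n = (1/Q)·A·R^(2/3)·S^(1/2) = (1/0.662) × 0.4214 × 0.3650 × 0.05745 = 0.01334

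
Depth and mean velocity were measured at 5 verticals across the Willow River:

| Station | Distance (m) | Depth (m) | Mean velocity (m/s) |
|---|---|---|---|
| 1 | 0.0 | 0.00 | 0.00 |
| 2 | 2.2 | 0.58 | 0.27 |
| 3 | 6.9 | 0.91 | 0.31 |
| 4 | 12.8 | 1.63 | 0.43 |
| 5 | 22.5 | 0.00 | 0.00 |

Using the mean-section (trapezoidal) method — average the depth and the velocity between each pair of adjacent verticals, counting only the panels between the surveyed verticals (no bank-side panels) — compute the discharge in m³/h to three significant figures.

Panel 1-2: Δb = 2.2 m, d̄ = (0.00+0.58)/2 = 0.29, v̄ = (0.00+0.27)/2 = 0.135 → q = 2.2×0.29×0.135 = 0.08613 m³/s
Panel 2-3: Δb = 4.7 m, d̄ = (0.58+0.91)/2 = 0.745, v̄ = (0.27+0.31)/2 = 0.29 → q = 4.7×0.745×0.29 = 1.015 m³/s
Panel 3-4: Δb = 5.9 m, d̄ = (0.91+1.63)/2 = 1.27, v̄ = (0.31+0.43)/2 = 0.37 → q = 5.9×1.27×0.37 = 2.772 m³/s
Panel 4-5: Δb = 9.7 m, d̄ = (1.63+0.00)/2 = 0.815, v̄ = (0.43+0.00)/2 = 0.215 → q = 9.7×0.815×0.215 = 1.700 m³/s
Q = Σ q = 5.574 m³/s
= 5.574 × 3600 = 20070 m³/h

20100 m³/h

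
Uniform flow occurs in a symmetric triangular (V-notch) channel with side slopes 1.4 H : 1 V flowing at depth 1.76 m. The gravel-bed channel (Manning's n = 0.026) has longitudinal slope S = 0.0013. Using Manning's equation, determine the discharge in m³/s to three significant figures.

4.81 m³/s

A = z·y² = 1.4×1.76² = 4.337 m²
P = 2y√(1+z²) = 2×1.76×√(1+1.4²) = 6.056 m
R = A/P = 4.337/6.056 = 0.7161 m
Q = (1/n)·A·R^(2/3)·S^(1/2) = (1/0.026) × 4.337 × 0.7161^(2/3) × 0.0013^(1/2) = 4.814 m³/s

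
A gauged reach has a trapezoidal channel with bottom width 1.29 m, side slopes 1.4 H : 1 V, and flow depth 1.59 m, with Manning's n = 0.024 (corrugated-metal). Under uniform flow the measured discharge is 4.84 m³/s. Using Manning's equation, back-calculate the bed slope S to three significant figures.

0.000556

A = (b + z·y)·y = (1.29 + 1.4×1.59)×1.59 = 5.590 m²
P = b + 2y√(1+z²) = 1.29 + 2×1.59×√(1+1.4²) = 6.761 m
R = A/P = 5.590/6.761 = 0.8269 m
S = (Q·n / (1·A·R^(2/3)))² = (4.84×0.024 / (1×5.590×0.8810))² = 0.0005563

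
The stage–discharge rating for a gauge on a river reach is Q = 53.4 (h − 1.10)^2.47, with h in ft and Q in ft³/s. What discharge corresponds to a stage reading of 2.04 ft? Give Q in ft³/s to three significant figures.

45.8 ft³/s

Q = 53.4 × (2.04 − 1.10)^2.47 = 53.4 × 0.94^2.47 = 45.83 ft³/s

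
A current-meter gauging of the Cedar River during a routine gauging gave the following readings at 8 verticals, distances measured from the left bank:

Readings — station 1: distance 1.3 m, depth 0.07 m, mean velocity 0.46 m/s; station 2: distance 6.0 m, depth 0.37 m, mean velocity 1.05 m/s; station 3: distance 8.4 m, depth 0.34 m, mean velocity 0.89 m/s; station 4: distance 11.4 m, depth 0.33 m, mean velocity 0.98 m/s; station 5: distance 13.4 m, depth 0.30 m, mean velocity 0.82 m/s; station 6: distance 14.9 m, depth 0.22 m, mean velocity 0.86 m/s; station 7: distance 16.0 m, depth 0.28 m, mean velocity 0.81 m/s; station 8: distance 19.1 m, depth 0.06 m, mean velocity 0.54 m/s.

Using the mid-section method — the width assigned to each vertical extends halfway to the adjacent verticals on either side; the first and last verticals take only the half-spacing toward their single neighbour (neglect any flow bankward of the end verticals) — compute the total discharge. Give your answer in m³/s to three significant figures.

4.28 m³/s

w_1 = (6.0 − 1.3)/2 = 2.35 m; q_1 = 0.46 × 0.07 × 2.35 = 0.07567 m³/s
w_2 = (8.4 − 1.3)/2 = 3.55 m; q_2 = 1.05 × 0.37 × 3.55 = 1.379 m³/s
w_3 = (11.4 − 6.0)/2 = 2.7 m; q_3 = 0.89 × 0.34 × 2.7 = 0.8170 m³/s
w_4 = (13.4 − 8.4)/2 = 2.5 m; q_4 = 0.98 × 0.33 × 2.5 = 0.8085 m³/s
w_5 = (14.9 − 11.4)/2 = 1.75 m; q_5 = 0.82 × 0.30 × 1.75 = 0.4305 m³/s
w_6 = (16.0 − 13.4)/2 = 1.3 m; q_6 = 0.86 × 0.22 × 1.3 = 0.2460 m³/s
w_7 = (19.1 − 14.9)/2 = 2.1 m; q_7 = 0.81 × 0.28 × 2.1 = 0.4763 m³/s
w_8 = (19.1 − 16.0)/2 = 1.55 m; q_8 = 0.54 × 0.06 × 1.55 = 0.05022 m³/s
Q = Σ qᵢ = 4.283 m³/s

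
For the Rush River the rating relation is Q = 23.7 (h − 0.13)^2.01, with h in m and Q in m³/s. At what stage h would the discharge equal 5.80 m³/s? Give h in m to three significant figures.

h − h₀ = (Q/C)^(1/b) = (5.80/23.7)^(1/2.01) = 0.4964 m
h = 0.13 + 0.4964 = 0.6264 m

0.626 m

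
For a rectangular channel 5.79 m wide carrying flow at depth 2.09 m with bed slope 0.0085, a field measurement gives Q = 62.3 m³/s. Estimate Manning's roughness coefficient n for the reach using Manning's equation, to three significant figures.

A = b·y = 5.79 × 2.09 = 12.10 m²
P = b + 2y = 5.79 + 2×2.09 = 9.970 m
R = A/P = 12.10/9.970 = 1.214 m
n = (1/Q)·A·R^(2/3)·S^(1/2) = (1/62.3) × 12.10 × 1.138 × 0.09220 = 0.02038

0.0204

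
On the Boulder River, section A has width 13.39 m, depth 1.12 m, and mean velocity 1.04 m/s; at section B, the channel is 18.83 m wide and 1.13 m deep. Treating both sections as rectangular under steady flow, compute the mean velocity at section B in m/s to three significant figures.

Q = A₁V₁ = (13.39×1.12) × 1.04 = 15.60 m³/s
A₂ = 18.83 × 1.13 = 21.28 m²
V₂ = Q/A₂ = 15.60/21.28 = 0.7330 m/s

0.733 m/s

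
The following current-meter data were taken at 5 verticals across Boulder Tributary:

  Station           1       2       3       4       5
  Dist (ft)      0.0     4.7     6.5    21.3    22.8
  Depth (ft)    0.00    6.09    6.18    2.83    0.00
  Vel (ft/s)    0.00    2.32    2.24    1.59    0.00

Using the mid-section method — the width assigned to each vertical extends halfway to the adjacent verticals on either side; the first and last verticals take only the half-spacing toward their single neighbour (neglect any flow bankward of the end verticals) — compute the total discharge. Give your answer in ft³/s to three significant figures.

w_2 = (6.5 − 0.0)/2 = 3.25 ft; q_2 = 2.32 × 6.09 × 3.25 = 45.92 ft³/s
w_3 = (21.3 − 4.7)/2 = 8.3 ft; q_3 = 2.24 × 6.18 × 8.3 = 114.9 ft³/s
w_4 = (22.8 − 6.5)/2 = 8.15 ft; q_4 = 1.59 × 2.83 × 8.15 = 36.67 ft³/s
Stations 1, 5 contribute zero (depth or velocity is 0).
Q = Σ qᵢ = 197.5 ft³/s

197 ft³/s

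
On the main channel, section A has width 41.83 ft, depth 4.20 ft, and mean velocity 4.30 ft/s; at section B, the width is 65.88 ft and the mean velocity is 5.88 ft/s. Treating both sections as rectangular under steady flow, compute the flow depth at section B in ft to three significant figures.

1.95 ft

Q = A₁V₁ = (41.83×4.20) × 4.30 = 755.4 ft³/s
d₂ = Q/(b₂ V₂) = 755.4/(65.88×5.88) = 1.950 ft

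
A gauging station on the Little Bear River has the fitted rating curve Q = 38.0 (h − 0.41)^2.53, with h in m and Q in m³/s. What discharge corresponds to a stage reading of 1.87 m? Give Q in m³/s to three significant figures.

Q = 38.0 × (1.87 − 0.41)^2.53 = 38.0 × 1.46^2.53 = 98.99 m³/s

99.0 m³/s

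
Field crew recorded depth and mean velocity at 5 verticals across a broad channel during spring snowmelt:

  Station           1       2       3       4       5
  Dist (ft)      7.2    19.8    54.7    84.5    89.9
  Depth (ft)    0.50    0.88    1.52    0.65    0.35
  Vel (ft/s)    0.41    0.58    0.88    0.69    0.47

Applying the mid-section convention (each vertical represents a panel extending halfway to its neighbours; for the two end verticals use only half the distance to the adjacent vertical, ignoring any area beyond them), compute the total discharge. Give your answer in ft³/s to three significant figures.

65.0 ft³/s

w_1 = (19.8 − 7.2)/2 = 6.3 ft; q_1 = 0.41 × 0.50 × 6.3 = 1.292 ft³/s
w_2 = (54.7 − 7.2)/2 = 23.75 ft; q_2 = 0.58 × 0.88 × 23.75 = 12.12 ft³/s
w_3 = (84.5 − 19.8)/2 = 32.35 ft; q_3 = 0.88 × 1.52 × 32.35 = 43.27 ft³/s
w_4 = (89.9 − 54.7)/2 = 17.6 ft; q_4 = 0.69 × 0.65 × 17.6 = 7.894 ft³/s
w_5 = (89.9 − 84.5)/2 = 2.7 ft; q_5 = 0.47 × 0.35 × 2.7 = 0.4442 ft³/s
Q = Σ qᵢ = 65.02 ft³/s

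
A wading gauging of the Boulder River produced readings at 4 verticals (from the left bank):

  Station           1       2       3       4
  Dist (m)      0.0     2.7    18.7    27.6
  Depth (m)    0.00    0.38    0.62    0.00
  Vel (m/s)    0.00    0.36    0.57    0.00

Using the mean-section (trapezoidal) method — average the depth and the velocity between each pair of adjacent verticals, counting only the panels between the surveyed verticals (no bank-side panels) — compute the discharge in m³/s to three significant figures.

Panel 1-2: Δb = 2.7 m, d̄ = (0.00+0.38)/2 = 0.19, v̄ = (0.00+0.36)/2 = 0.18 → q = 2.7×0.19×0.18 = 0.09234 m³/s
Panel 2-3: Δb = 16 m, d̄ = (0.38+0.62)/2 = 0.5, v̄ = (0.36+0.57)/2 = 0.465 → q = 16×0.5×0.465 = 3.720 m³/s
Panel 3-4: Δb = 8.9 m, d̄ = (0.62+0.00)/2 = 0.31, v̄ = (0.57+0.00)/2 = 0.285 → q = 8.9×0.31×0.285 = 0.7863 m³/s
Q = Σ q = 4.599 m³/s

4.60 m³/s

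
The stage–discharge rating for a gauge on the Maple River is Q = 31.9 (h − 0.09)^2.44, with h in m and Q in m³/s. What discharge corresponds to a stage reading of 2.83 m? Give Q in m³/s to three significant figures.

Q = 31.9 × (2.83 − 0.09)^2.44 = 31.9 × 2.74^2.44 = 373.2 m³/s

373 m³/s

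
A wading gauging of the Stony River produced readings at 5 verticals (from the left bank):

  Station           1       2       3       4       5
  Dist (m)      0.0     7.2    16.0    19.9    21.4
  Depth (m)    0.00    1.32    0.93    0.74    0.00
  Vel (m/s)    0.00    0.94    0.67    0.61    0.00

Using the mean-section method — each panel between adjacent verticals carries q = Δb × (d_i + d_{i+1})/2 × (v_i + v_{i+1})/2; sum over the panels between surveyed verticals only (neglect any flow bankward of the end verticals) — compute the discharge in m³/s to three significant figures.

12.5 m³/s

Panel 1-2: Δb = 7.2 m, d̄ = (0.00+1.32)/2 = 0.66, v̄ = (0.00+0.94)/2 = 0.47 → q = 7.2×0.66×0.47 = 2.233 m³/s
Panel 2-3: Δb = 8.8 m, d̄ = (1.32+0.93)/2 = 1.125, v̄ = (0.94+0.67)/2 = 0.805 → q = 8.8×1.125×0.805 = 7.970 m³/s
Panel 3-4: Δb = 3.9 m, d̄ = (0.93+0.74)/2 = 0.835, v̄ = (0.67+0.61)/2 = 0.64 → q = 3.9×0.835×0.64 = 2.084 m³/s
Panel 4-5: Δb = 1.5 m, d̄ = (0.74+0.00)/2 = 0.37, v̄ = (0.61+0.00)/2 = 0.305 → q = 1.5×0.37×0.305 = 0.1693 m³/s
Q = Σ q = 12.46 m³/s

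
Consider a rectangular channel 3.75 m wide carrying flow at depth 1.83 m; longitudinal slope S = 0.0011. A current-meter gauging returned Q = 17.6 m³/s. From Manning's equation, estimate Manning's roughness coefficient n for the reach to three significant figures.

A = b·y = 3.75 × 1.83 = 6.863 m²
P = b + 2y = 3.75 + 2×1.83 = 7.410 m
R = A/P = 6.863/7.410 = 0.9261 m
n = (1/Q)·A·R^(2/3)·S^(1/2) = (1/17.6) × 6.863 × 0.9501 × 0.03317 = 0.01229

0.0123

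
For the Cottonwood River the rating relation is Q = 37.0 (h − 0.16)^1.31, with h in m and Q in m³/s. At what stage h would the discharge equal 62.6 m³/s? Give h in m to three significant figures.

h − h₀ = (Q/C)^(1/b) = (62.6/37.0)^(1/1.31) = 1.494 m
h = 0.16 + 1.494 = 1.654 m

1.65 m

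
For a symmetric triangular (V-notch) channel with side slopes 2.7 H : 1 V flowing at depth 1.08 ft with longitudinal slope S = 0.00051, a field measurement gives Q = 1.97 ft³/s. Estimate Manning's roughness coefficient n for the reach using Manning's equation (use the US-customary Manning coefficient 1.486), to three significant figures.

A = z·y² = 2.7×1.08² = 3.149 ft²
P = 2y√(1+z²) = 2×1.08×√(1+2.7²) = 6.219 ft
R = A/P = 3.149/6.219 = 0.5064 ft
n = (1.486/Q)·A·R^(2/3)·S^(1/2) = (1.486/1.97) × 3.149 × 0.6353 × 0.02258 = 0.03408

0.0341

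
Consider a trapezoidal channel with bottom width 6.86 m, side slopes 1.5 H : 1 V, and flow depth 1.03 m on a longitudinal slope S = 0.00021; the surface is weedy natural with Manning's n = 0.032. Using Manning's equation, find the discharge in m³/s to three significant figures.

A = (b + z·y)·y = (6.86 + 1.5×1.03)×1.03 = 8.657 m²
P = b + 2y√(1+z²) = 6.86 + 2×1.03×√(1+1.5²) = 10.57 m
R = A/P = 8.657/10.57 = 0.8187 m
Q = (1/n)·A·R^(2/3)·S^(1/2) = (1/0.032) × 8.657 × 0.8187^(2/3) × 0.00021^(1/2) = 3.431 m³/s

3.43 m³/s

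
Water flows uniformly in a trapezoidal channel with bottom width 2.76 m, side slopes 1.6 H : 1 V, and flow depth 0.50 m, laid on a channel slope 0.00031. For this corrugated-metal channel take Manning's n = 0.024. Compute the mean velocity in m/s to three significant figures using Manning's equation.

0.387 m/s

A = (b + z·y)·y = (2.76 + 1.6×0.50)×0.50 = 1.780 m²
P = b + 2y√(1+z²) = 2.76 + 2×0.50×√(1+1.6²) = 4.647 m
R = A/P = 1.780/4.647 = 0.3831 m
Q = (1/n)·A·R^(2/3)·S^(1/2) = (1/0.024) × 1.780 × 0.3831^(2/3) × 0.00031^(1/2) = 0.6888 m³/s
V = Q/A = 0.6888/1.780 = 0.3869 m/s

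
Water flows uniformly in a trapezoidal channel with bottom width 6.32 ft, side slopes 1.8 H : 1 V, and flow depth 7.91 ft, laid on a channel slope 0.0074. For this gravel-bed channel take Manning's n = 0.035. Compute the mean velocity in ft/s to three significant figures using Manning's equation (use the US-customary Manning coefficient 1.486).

9.48 ft/s

A = (b + z·y)·y = (6.32 + 1.8×7.91)×7.91 = 162.6 ft²
P = b + 2y√(1+z²) = 6.32 + 2×7.91×√(1+1.8²) = 38.90 ft
R = A/P = 162.6/38.90 = 4.181 ft
Q = (1.486/n)·A·R^(2/3)·S^(1/2) = (1.486/0.035) × 162.6 × 4.181^(2/3) × 0.0074^(1/2) = 1541 ft³/s
V = Q/A = 1541/162.6 = 9.478 ft/s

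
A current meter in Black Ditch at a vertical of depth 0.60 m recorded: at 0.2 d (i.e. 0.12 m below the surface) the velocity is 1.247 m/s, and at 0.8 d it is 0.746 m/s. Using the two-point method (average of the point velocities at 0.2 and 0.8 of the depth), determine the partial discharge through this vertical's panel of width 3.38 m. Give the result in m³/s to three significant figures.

2.02 m³/s

v̄ = (1.247 + 0.746) / 2 = 0.9965 m/s
q = v̄ × d × w = 0.9965 × 0.60 × 3.38 = 2.021 m³/s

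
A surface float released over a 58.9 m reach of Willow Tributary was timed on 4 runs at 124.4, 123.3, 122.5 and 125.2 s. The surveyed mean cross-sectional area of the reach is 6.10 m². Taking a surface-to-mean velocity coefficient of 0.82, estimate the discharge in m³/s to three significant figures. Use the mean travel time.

2.38 m³/s

t̄ = (124.4 + 123.3 + 122.5 + 125.2) / 4 = 123.85 s
v_surface = L / t̄ = 58.9 / 123.85 = 0.4756 m/s
v_mean = 0.82 × 0.4756 = 0.3900 m/s
Q = A × v_mean = 6.10 × 0.3900 = 2.379 m³/s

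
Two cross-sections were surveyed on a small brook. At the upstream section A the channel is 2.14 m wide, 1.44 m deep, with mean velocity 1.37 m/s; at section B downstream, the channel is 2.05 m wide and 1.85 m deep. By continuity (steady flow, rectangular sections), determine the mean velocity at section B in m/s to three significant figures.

Q = A₁V₁ = (2.14×1.44) × 1.37 = 4.222 m³/s
A₂ = 2.05 × 1.85 = 3.793 m²
V₂ = Q/A₂ = 4.222/3.793 = 1.113 m/s

1.11 m/s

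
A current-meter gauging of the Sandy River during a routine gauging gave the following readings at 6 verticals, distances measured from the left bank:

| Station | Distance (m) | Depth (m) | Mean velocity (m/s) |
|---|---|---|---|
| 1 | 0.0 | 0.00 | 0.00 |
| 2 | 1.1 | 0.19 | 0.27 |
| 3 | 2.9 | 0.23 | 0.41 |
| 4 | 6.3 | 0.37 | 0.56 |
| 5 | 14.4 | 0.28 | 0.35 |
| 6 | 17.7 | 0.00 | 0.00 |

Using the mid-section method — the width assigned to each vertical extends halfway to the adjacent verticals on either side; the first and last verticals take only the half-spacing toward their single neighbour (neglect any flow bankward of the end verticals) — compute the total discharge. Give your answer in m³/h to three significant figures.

w_2 = (2.9 − 0.0)/2 = 1.45 m; q_2 = 0.27 × 0.19 × 1.45 = 0.07439 m³/s
w_3 = (6.3 − 1.1)/2 = 2.6 m; q_3 = 0.41 × 0.23 × 2.6 = 0.2452 m³/s
w_4 = (14.4 − 2.9)/2 = 5.75 m; q_4 = 0.56 × 0.37 × 5.75 = 1.191 m³/s
w_5 = (17.7 − 6.3)/2 = 5.7 m; q_5 = 0.35 × 0.28 × 5.7 = 0.5586 m³/s
Stations 1, 6 contribute zero (depth or velocity is 0).
Q = Σ qᵢ = 2.070 m³/s
= 2.070 × 3600 = 7450 m³/h

7450 m³/h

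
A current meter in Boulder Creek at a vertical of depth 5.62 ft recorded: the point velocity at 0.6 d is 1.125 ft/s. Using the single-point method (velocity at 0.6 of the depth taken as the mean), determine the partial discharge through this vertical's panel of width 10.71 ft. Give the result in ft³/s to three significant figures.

67.7 ft³/s

v̄ = v₀.₆ = 1.125 ft/s
q = v̄ × d × w = 1.125 × 5.62 × 10.71 = 67.71 ft³/s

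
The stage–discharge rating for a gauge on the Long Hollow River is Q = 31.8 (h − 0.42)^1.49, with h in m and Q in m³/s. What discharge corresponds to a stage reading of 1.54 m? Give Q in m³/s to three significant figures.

Q = 31.8 × (1.54 − 0.42)^1.49 = 31.8 × 1.12^1.49 = 37.65 m³/s

37.6 m³/s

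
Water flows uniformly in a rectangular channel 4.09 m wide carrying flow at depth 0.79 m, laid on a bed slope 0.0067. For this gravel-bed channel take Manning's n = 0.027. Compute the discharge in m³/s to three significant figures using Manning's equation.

A = b·y = 4.09 × 0.79 = 3.231 m²
P = b + 2y = 4.09 + 2×0.79 = 5.670 m
R = A/P = 3.231/5.670 = 0.5699 m
Q = (1/n)·A·R^(2/3)·S^(1/2) = (1/0.027) × 3.231 × 0.5699^(2/3) × 0.0067^(1/2) = 6.733 m³/s

6.73 m³/s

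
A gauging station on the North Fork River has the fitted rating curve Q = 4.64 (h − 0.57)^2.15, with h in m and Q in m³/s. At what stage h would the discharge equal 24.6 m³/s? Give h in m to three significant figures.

h − h₀ = (Q/C)^(1/b) = (24.6/4.64)^(1/2.15) = 2.172 m
h = 0.57 + 2.172 = 2.742 m

2.74 m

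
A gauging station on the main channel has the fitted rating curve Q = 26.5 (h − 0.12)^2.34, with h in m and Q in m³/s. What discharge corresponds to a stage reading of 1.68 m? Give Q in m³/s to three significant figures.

Q = 26.5 × (1.68 − 0.12)^2.34 = 26.5 × 1.56^2.34 = 75.02 m³/s

75.0 m³/s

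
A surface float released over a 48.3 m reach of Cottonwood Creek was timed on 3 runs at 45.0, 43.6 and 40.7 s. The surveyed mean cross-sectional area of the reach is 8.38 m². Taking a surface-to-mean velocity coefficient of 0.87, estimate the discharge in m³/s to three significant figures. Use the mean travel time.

t̄ = (45.0 + 43.6 + 40.7) / 3 = 43.1 s
v_surface = L / t̄ = 48.3 / 43.1 = 1.121 m/s
v_mean = 0.87 × 1.121 = 0.9750 m/s
Q = A × v_mean = 8.38 × 0.9750 = 8.170 m³/s

8.17 m³/s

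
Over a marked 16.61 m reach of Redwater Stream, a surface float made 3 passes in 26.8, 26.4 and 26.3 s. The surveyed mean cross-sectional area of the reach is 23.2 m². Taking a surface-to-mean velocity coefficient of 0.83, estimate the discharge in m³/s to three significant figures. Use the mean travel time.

t̄ = (26.8 + 26.4 + 26.3) / 3 = 26.5 s
v_surface = L / t̄ = 16.61 / 26.5 = 0.6268 m/s
v_mean = 0.83 × 0.6268 = 0.5202 m/s
Q = A × v_mean = 23.2 × 0.5202 = 12.07 m³/s

12.1 m³/s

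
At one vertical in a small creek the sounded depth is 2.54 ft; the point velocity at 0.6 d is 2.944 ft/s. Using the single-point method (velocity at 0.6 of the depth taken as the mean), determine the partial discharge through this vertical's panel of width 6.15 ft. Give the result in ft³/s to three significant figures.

v̄ = v₀.₆ = 2.944 ft/s
q = v̄ × d × w = 2.944 × 2.54 × 6.15 = 45.99 ft³/s

46.0 ft³/s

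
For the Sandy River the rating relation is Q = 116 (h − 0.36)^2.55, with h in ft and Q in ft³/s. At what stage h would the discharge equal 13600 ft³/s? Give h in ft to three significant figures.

h − h₀ = (Q/C)^(1/b) = (13600/116)^(1/2.55) = 6.477 ft
h = 0.36 + 6.477 = 6.837 ft

6.84 ft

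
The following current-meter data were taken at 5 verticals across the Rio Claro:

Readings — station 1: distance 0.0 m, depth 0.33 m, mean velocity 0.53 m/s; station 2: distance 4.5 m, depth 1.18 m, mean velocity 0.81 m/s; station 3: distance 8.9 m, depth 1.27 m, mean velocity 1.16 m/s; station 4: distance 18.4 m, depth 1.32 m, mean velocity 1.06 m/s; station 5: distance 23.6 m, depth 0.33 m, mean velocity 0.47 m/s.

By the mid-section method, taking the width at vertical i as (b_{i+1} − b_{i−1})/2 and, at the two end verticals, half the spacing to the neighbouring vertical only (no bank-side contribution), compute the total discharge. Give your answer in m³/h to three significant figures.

w_1 = (4.5 − 0.0)/2 = 2.25 m; q_1 = 0.53 × 0.33 × 2.25 = 0.3935 m³/s
w_2 = (8.9 − 0.0)/2 = 4.45 m; q_2 = 0.81 × 1.18 × 4.45 = 4.253 m³/s
w_3 = (18.4 − 4.5)/2 = 6.95 m; q_3 = 1.16 × 1.27 × 6.95 = 10.24 m³/s
w_4 = (23.6 − 8.9)/2 = 7.35 m; q_4 = 1.06 × 1.32 × 7.35 = 10.28 m³/s
w_5 = (23.6 − 18.4)/2 = 2.6 m; q_5 = 0.47 × 0.33 × 2.6 = 0.4033 m³/s
Q = Σ qᵢ = 25.57 m³/s
= 25.57 × 3600 = 92060 m³/h

92100 m³/h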